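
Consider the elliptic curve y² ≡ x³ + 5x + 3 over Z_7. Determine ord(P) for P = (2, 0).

2P: (2, 0) + (2, 0): same x and y₁ ≡ -y₂, so the sum is ∞.
2P = ∞, so the order is 2.

2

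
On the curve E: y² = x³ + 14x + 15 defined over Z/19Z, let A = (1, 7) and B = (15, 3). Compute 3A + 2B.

First 3A:
Repeated addition: build up to 3A.
2A: tangent at (1, 7): λ = (3·1² + 14)/(2·7) ≡ 17/14. 14⁻¹ ≡ 15 (mod 19) since 14·15 = 210 ≡ 1, so λ ≡ 17·15 ≡ 8.
  x = λ² - 1 - 1 = 64 - 2 ≡ 5; y = λ·(1 - 5) - 7 ≡ 18. → (5, 18)
3A: (5, 18) + (1, 7). λ = (7 - 18)/(1 - 5) ≡ 8/15 mod 19. 15⁻¹ ≡ 14 (mod 19) since 15·14 = 210 ≡ 1, so λ ≡ 17.
  x = λ² - 5 - 1 = 289 - 6 ≡ 17; y = λ·(5 - 17) - 18 ≡ 6. → (17, 6)
3A = (17, 6).
Next 2B:
Repeated addition: build up to 2B.
2B: tangent at (15, 3): λ = (3·15² + 14)/(2·3) ≡ 5/6. 6⁻¹ ≡ 16 (mod 19), so λ ≡ 5·16 ≡ 4.
  x = λ² - 15 - 15 = 16 - 30 ≡ 5; y = λ·(15 - 5) - 3 ≡ 18. → (5, 18)
2B = (5, 18).
Finally 3A + 2B:
(17, 6) + (5, 18). λ = (18 - 6)/(5 - 17) ≡ 12/7 mod 19. 7⁻¹ ≡ 11 (mod 19), so λ ≡ 18.
  x = λ² - 17 - 5 = 324 - 22 ≡ 17; y = λ·(17 - 17) - 6 ≡ 13. → (17, 13)

(17, 13)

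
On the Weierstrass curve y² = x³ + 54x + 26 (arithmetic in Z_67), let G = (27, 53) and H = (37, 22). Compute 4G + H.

(49, 18)

First 4G:
Double-and-add on 4 = (100)₂. Start with G = (27, 53) for the leading 1-bit.
double: tangent at (27, 53): λ = (3·27² + 54)/(2·53) ≡ 30/39. 39⁻¹ ≡ 55 (mod 67), so λ ≡ 30·55 ≡ 42.
  x = λ² - 27 - 27 = 1764 - 54 ≡ 35; y = λ·(27 - 35) - 53 ≡ 13. → (35, 13)
double: tangent at (35, 13): λ = (3·35² + 54)/(2·13) ≡ 44/26. 26⁻¹ ≡ 49 (mod 67) since 26·49 = 1274 ≡ 1, so λ ≡ 44·49 ≡ 12.
  x = λ² - 35 - 35 = 144 - 70 ≡ 7; y = λ·(35 - 7) - 13 ≡ 55. → (7, 55)
4G = (7, 55).
Finally 4G + H:
(7, 55) + (37, 22). λ = (22 - 55)/(37 - 7) ≡ 34/30 mod 67. 30⁻¹ ≡ 38 (mod 67), so λ ≡ 19.
  x = λ² - 7 - 37 = 361 - 44 ≡ 49; y = λ·(7 - 49) - 55 ≡ 18. → (49, 18)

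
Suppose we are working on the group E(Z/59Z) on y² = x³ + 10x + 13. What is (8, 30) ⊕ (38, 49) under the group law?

(8, 30) + (38, 49). λ = (49 - 30)/(38 - 8) ≡ 19/30 mod 59. 30⁻¹ ≡ 2 (mod 59), so λ ≡ 38.
  x = λ² - 8 - 38 = 1444 - 46 ≡ 41; y = λ·(8 - 41) - 30 ≡ 14. → (41, 14)

(41, 14)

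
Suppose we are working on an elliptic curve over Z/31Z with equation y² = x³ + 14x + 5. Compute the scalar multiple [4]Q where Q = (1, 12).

Repeated addition: build up to 4Q.
2Q: tangent at (1, 12): λ = (3·1² + 14)/(2·12) ≡ 17/24. 24⁻¹ ≡ 22 (mod 31) since 24·22 = 528 ≡ 1, so λ ≡ 17·22 ≡ 2.
  x = λ² - 1 - 1 = 4 - 2 ≡ 2; y = λ·(1 - 2) - 12 ≡ 17. → (2, 17)
3Q: (2, 17) + (1, 12). λ = (12 - 17)/(1 - 2) ≡ 26/30 mod 31. 30⁻¹ ≡ 30 (mod 31), so λ ≡ 5.
  x = λ² - 2 - 1 = 25 - 3 ≡ 22; y = λ·(2 - 22) - 17 ≡ 7. → (22, 7)
4Q: (22, 7) + (1, 12). λ = (12 - 7)/(1 - 22) ≡ 5/10 mod 31. 10⁻¹ ≡ 28 (mod 31) since 10·28 = 280 ≡ 1, so λ ≡ 16.
  x = λ² - 22 - 1 = 256 - 23 ≡ 16; y = λ·(22 - 16) - 7 ≡ 27. → (16, 27)

(16, 27)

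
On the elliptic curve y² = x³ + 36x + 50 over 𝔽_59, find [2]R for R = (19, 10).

(57, 41)

tangent at (19, 10): λ = (3·19² + 36)/(2·10) ≡ 57/20. 20⁻¹ ≡ 3 (mod 59) since 20·3 = 60 ≡ 1, so λ ≡ 57·3 ≡ 53.
  x = λ² - 19 - 19 = 2809 - 38 ≡ 57; y = λ·(19 - 57) - 10 ≡ 41. → (57, 41)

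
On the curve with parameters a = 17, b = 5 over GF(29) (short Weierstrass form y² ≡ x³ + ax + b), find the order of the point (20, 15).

2P: tangent at (20, 15): λ = (3·20² + 17)/(2·15) ≡ 28/1. 1⁻¹ ≡ 1 (mod 29), so λ ≡ 28·1 ≡ 28.
  x = λ² - 20 - 20 = 784 - 40 ≡ 19; y = λ·(20 - 19) - 15 ≡ 13. → (19, 13)
3P: (19, 13) + (20, 15). λ = (15 - 13)/(20 - 19) ≡ 2/1 mod 29. 1⁻¹ ≡ 1 (mod 29) since 1·1 = 1 ≡ 1, so λ ≡ 2.
  x = λ² - 19 - 20 = 4 - 39 ≡ 23; y = λ·(19 - 23) - 13 ≡ 8. → (23, 8)
4P: (23, 8) + (20, 15). λ = (15 - 8)/(20 - 23) ≡ 7/26 mod 29. 26⁻¹ ≡ 19 (mod 29) since 26·19 = 494 ≡ 1, so λ ≡ 17.
  x = λ² - 23 - 20 = 289 - 43 ≡ 14; y = λ·(23 - 14) - 8 ≡ 0. → (14, 0)
5P: (14, 0) + (20, 15). λ = (15 - 0)/(20 - 14) ≡ 15/6 mod 29. 6⁻¹ ≡ 5 (mod 29) since 6·5 = 30 ≡ 1, so λ ≡ 17.
  x = λ² - 14 - 20 = 289 - 34 ≡ 23; y = λ·(14 - 23) - 0 ≡ 21. → (23, 21)
6P: (23, 21) + (20, 15). λ = (15 - 21)/(20 - 23) ≡ 23/26 mod 29. 26⁻¹ ≡ 19 (mod 29), so λ ≡ 2.
  x = λ² - 23 - 20 = 4 - 43 ≡ 19; y = λ·(23 - 19) - 21 ≡ 16. → (19, 16)
7P: (19, 16) + (20, 15). λ = (15 - 16)/(20 - 19) ≡ 28/1 mod 29. 1⁻¹ ≡ 1 (mod 29) since 1·1 = 1 ≡ 1, so λ ≡ 28.
  x = λ² - 19 - 20 = 784 - 39 ≡ 20; y = λ·(19 - 20) - 16 ≡ 14. → (20, 14)
8P: (20, 14) + (20, 15): same x and y₁ ≡ -y₂, so the sum is the point at infinity.
8P = the point at infinity, so the order is 8.

8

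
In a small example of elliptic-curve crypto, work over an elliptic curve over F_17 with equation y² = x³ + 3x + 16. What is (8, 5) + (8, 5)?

tangent at (8, 5): λ = (3·8² + 3)/(2·5) ≡ 8/10. 10⁻¹ ≡ 12 (mod 17) since 10·12 = 120 ≡ 1, so λ ≡ 8·12 ≡ 11.
  x = λ² - 8 - 8 = 121 - 16 ≡ 3; y = λ·(8 - 3) - 5 ≡ 16. → (3, 16)

(3, 16)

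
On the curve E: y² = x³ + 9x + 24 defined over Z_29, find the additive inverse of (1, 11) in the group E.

-(1, 11) = (1, -11 mod 29) = (1, 18).

(1, 18)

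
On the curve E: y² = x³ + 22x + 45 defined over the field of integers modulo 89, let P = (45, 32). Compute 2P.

tangent at (45, 32): λ = (3·45² + 22)/(2·32) ≡ 45/64. 64⁻¹ ≡ 32 (mod 89), so λ ≡ 45·32 ≡ 16.
  x = λ² - 45 - 45 = 256 - 90 ≡ 77; y = λ·(45 - 77) - 32 ≡ 79. → (77, 79)

(77, 79)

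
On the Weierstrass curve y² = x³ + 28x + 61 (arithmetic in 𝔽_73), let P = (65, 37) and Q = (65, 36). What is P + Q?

O

The two points share x = 65 and their y-coordinates satisfy 37 + 36 ≡ 0 (mod 73), so they are inverses. Their sum is O.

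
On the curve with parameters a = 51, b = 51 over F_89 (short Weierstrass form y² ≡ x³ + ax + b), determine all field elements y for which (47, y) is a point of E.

19, 70

x³ + 51x + 51 = 106271 ≡ 5 (mod 89).
Square roots of 5 mod 89: 19 and 70 (since 19² = 361 ≡ 5).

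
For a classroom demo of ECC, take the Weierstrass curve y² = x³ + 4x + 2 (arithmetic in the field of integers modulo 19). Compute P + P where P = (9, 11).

(1, 8)

tangent at (9, 11): λ = (3·9² + 4)/(2·11) ≡ 0/3. 3⁻¹ ≡ 13 (mod 19), so λ ≡ 0·13 ≡ 0.
  x = λ² - 9 - 9 = 0 - 18 ≡ 1; y = λ·(9 - 1) - 11 ≡ 8. → (1, 8)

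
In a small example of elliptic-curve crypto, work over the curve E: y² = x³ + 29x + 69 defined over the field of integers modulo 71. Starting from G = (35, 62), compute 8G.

(33, 16)

Double-and-add on 8 = (1000)₂. Start with G = (35, 62) for the leading 1-bit.
double: tangent at (35, 62): λ = (3·35² + 29)/(2·62) ≡ 12/53. 53⁻¹ ≡ 67 (mod 71) since 53·67 = 3551 ≡ 1, so λ ≡ 12·67 ≡ 23.
  x = λ² - 35 - 35 = 529 - 70 ≡ 33; y = λ·(35 - 33) - 62 ≡ 55. → (33, 55)
double: tangent at (33, 55): λ = (3·33² + 29)/(2·55) ≡ 30/39. 39⁻¹ ≡ 51 (mod 71), so λ ≡ 30·51 ≡ 39.
  x = λ² - 33 - 33 = 1521 - 66 ≡ 35; y = λ·(33 - 35) - 55 ≡ 9. → (35, 9)
double: tangent at (35, 9): λ = (3·35² + 29)/(2·9) ≡ 12/18. 18⁻¹ ≡ 4 (mod 71), so λ ≡ 12·4 ≡ 48.
  x = λ² - 35 - 35 = 2304 - 70 ≡ 33; y = λ·(35 - 33) - 9 ≡ 16. → (33, 16)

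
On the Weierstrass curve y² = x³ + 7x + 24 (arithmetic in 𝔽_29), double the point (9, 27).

tangent at (9, 27): λ = (3·9² + 7)/(2·27) ≡ 18/25. 25⁻¹ ≡ 7 (mod 29), so λ ≡ 18·7 ≡ 10.
  x = λ² - 9 - 9 = 100 - 18 ≡ 24; y = λ·(9 - 24) - 27 ≡ 26. → (24, 26)

(24, 26)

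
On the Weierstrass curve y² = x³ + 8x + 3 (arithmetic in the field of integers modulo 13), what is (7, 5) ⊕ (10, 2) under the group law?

(10, 11)

(7, 5) + (10, 2). λ = (2 - 5)/(10 - 7) ≡ 10/3 mod 13. 3⁻¹ ≡ 9 (mod 13), so λ ≡ 12.
  x = λ² - 7 - 10 = 144 - 17 ≡ 10; y = λ·(7 - 10) - 5 ≡ 11. → (10, 11)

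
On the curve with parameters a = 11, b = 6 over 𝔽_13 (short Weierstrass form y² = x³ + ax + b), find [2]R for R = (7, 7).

(3, 1)

tangent at (7, 7): λ = (3·7² + 11)/(2·7) ≡ 2/1. 1⁻¹ ≡ 1 (mod 13), so λ ≡ 2·1 ≡ 2.
  x = λ² - 7 - 7 = 4 - 14 ≡ 3; y = λ·(7 - 3) - 7 ≡ 1. → (3, 1)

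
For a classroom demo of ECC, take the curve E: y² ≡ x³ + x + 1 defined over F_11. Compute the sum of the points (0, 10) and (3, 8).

(6, 5)

(0, 10) + (3, 8). λ = (8 - 10)/(3 - 0) ≡ 9/3 mod 11. 3⁻¹ ≡ 4 (mod 11), so λ ≡ 3.
  x = λ² - 0 - 3 = 9 - 3 ≡ 6; y = λ·(0 - 6) - 10 ≡ 5. → (6, 5)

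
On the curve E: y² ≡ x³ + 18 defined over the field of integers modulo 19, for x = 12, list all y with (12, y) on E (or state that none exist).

x³ + 0x + 18 = 1746 ≡ 17 (mod 19).
Square roots of 17 mod 19: 6 and 13 (since 6² = 36 ≡ 17).

6, 13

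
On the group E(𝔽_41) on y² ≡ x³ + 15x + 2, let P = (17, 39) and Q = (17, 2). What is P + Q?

O

The two points share x = 17 and their y-coordinates satisfy 39 + 2 ≡ 0 (mod 41), so they are inverses. Their sum is O.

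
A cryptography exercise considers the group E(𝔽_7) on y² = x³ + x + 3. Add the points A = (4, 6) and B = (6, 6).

(4, 6) + (6, 6). λ = (6 - 6)/(6 - 4) ≡ 0/2 mod 7. 2⁻¹ ≡ 4 (mod 7), so λ ≡ 0.
  x = λ² - 4 - 6 = 0 - 10 ≡ 4; y = λ·(4 - 4) - 6 ≡ 1. → (4, 1)

(4, 1)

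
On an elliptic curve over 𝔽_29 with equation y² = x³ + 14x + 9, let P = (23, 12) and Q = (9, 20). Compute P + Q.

(23, 12) + (9, 20). λ = (20 - 12)/(9 - 23) ≡ 8/15 mod 29. 15⁻¹ ≡ 2 (mod 29), so λ ≡ 16.
  x = λ² - 23 - 9 = 256 - 32 ≡ 21; y = λ·(23 - 21) - 12 ≡ 20. → (21, 20)

(21, 20)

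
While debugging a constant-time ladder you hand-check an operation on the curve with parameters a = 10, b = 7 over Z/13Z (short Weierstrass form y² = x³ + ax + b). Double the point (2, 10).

tangent at (2, 10): λ = (3·2² + 10)/(2·10) ≡ 9/7. 7⁻¹ ≡ 2 (mod 13), so λ ≡ 9·2 ≡ 5.
  x = λ² - 2 - 2 = 25 - 4 ≡ 8; y = λ·(2 - 8) - 10 ≡ 12. → (8, 12)

(8, 12)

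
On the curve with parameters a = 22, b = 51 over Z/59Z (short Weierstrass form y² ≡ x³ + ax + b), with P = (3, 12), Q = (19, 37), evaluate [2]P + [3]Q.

(38, 57)

First 2P:
Repeated addition: build up to 2P.
2P: tangent at (3, 12): λ = (3·3² + 22)/(2·12) ≡ 49/24. 24⁻¹ ≡ 32 (mod 59) since 24·32 = 768 ≡ 1, so λ ≡ 49·32 ≡ 34.
  x = λ² - 3 - 3 = 1156 - 6 ≡ 29; y = λ·(3 - 29) - 12 ≡ 48. → (29, 48)
2P = (29, 48).
Next 3Q:
Repeated addition: build up to 3Q.
2Q: tangent at (19, 37): λ = (3·19² + 22)/(2·37) ≡ 43/15. 15⁻¹ ≡ 4 (mod 59), so λ ≡ 43·4 ≡ 54.
  x = λ² - 19 - 19 = 2916 - 38 ≡ 46; y = λ·(19 - 46) - 37 ≡ 39. → (46, 39)
3Q: (46, 39) + (19, 37). λ = (37 - 39)/(19 - 46) ≡ 57/32 mod 59. 32⁻¹ ≡ 24 (mod 59), so λ ≡ 11.
  x = λ² - 46 - 19 = 121 - 65 ≡ 56; y = λ·(46 - 56) - 39 ≡ 28. → (56, 28)
3Q = (56, 28).
Finally 2P + 3Q:
(29, 48) + (56, 28). λ = (28 - 48)/(56 - 29) ≡ 39/27 mod 59. 27⁻¹ ≡ 35 (mod 59), so λ ≡ 8.
  x = λ² - 29 - 56 = 64 - 85 ≡ 38; y = λ·(29 - 38) - 48 ≡ 57. → (38, 57)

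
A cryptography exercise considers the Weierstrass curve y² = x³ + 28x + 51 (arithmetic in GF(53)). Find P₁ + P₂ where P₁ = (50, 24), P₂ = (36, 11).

(26, 21)

(50, 24) + (36, 11). λ = (11 - 24)/(36 - 50) ≡ 40/39 mod 53. 39⁻¹ ≡ 34 (mod 53), so λ ≡ 35.
  x = λ² - 50 - 36 = 1225 - 86 ≡ 26; y = λ·(50 - 26) - 24 ≡ 21. → (26, 21)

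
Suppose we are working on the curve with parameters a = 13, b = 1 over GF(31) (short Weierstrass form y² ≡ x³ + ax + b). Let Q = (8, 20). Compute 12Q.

Double-and-add on 12 = (1100)₂. Start with Q = (8, 20) for the leading 1-bit.
double: tangent at (8, 20): λ = (3·8² + 13)/(2·20) ≡ 19/9. 9⁻¹ ≡ 7 (mod 31) since 9·7 = 63 ≡ 1, so λ ≡ 19·7 ≡ 9.
  x = λ² - 8 - 8 = 81 - 16 ≡ 3; y = λ·(8 - 3) - 20 ≡ 25. → (3, 25)
add Q: (3, 25) + (8, 20). λ = (20 - 25)/(8 - 3) ≡ 26/5 mod 31. 5⁻¹ ≡ 25 (mod 31), so λ ≡ 30.
  x = λ² - 3 - 8 = 900 - 11 ≡ 21; y = λ·(3 - 21) - 25 ≡ 24. → (21, 24)
double: tangent at (21, 24): λ = (3·21² + 13)/(2·24) ≡ 3/17. 17⁻¹ ≡ 11 (mod 31), so λ ≡ 3·11 ≡ 2.
  x = λ² - 21 - 21 = 4 - 42 ≡ 24; y = λ·(21 - 24) - 24 ≡ 1. → (24, 1)
double: tangent at (24, 1): λ = (3·24² + 13)/(2·1) ≡ 5/2. 2⁻¹ ≡ 16 (mod 31) since 2·16 = 32 ≡ 1, so λ ≡ 5·16 ≡ 18.
  x = λ² - 24 - 24 = 324 - 48 ≡ 28; y = λ·(24 - 28) - 1 ≡ 20. → (28, 20)

(28, 20)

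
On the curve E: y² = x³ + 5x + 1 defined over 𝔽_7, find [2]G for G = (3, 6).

(5, 5)

tangent at (3, 6): λ = (3·3² + 5)/(2·6) ≡ 4/5. 5⁻¹ ≡ 3 (mod 7), so λ ≡ 4·3 ≡ 5.
  x = λ² - 3 - 3 = 25 - 6 ≡ 5; y = λ·(3 - 5) - 6 ≡ 5. → (5, 5)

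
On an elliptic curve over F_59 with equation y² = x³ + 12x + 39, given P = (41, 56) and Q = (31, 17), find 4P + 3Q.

First 4P:
Repeated addition: build up to 4P.
2P: tangent at (41, 56): λ = (3·41² + 12)/(2·56) ≡ 40/53. 53⁻¹ ≡ 49 (mod 59), so λ ≡ 40·49 ≡ 13.
  x = λ² - 41 - 41 = 169 - 82 ≡ 28; y = λ·(41 - 28) - 56 ≡ 54. → (28, 54)
3P: (28, 54) + (41, 56). λ = (56 - 54)/(41 - 28) ≡ 2/13 mod 59. 13⁻¹ ≡ 50 (mod 59) since 13·50 = 650 ≡ 1, so λ ≡ 41.
  x = λ² - 28 - 41 = 1681 - 69 ≡ 19; y = λ·(28 - 19) - 54 ≡ 20. → (19, 20)
4P: (19, 20) + (41, 56). λ = (56 - 20)/(41 - 19) ≡ 36/22 mod 59. 22⁻¹ ≡ 51 (mod 59) since 22·51 = 1122 ≡ 1, so λ ≡ 7.
  x = λ² - 19 - 41 = 49 - 60 ≡ 48; y = λ·(19 - 48) - 20 ≡ 13. → (48, 13)
4P = (48, 13).
Next 3Q:
Repeated addition: build up to 3Q.
2Q: tangent at (31, 17): λ = (3·31² + 12)/(2·17) ≡ 4/34. 34⁻¹ ≡ 33 (mod 59), so λ ≡ 4·33 ≡ 14.
  x = λ² - 31 - 31 = 196 - 62 ≡ 16; y = λ·(31 - 16) - 17 ≡ 16. → (16, 16)
3Q: (16, 16) + (31, 17). λ = (17 - 16)/(31 - 16) ≡ 1/15 mod 59. 15⁻¹ ≡ 4 (mod 59), so λ ≡ 4.
  x = λ² - 16 - 31 = 16 - 47 ≡ 28; y = λ·(16 - 28) - 16 ≡ 54. → (28, 54)
3Q = (28, 54).
Finally 4P + 3Q:
(48, 13) + (28, 54). λ = (54 - 13)/(28 - 48) ≡ 41/39 mod 59. 39⁻¹ ≡ 56 (mod 59), so λ ≡ 54.
  x = λ² - 48 - 28 = 2916 - 76 ≡ 8; y = λ·(48 - 8) - 13 ≡ 23. → (8, 23)

(8, 23)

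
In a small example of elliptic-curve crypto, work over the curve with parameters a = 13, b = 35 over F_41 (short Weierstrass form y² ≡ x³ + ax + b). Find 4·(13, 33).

Write P = (13, 33).
Double-and-add on 4 = (100)₂. Start with P = (13, 33) for the leading 1-bit.
double: tangent at (13, 33): λ = (3·13² + 13)/(2·33) ≡ 28/25. 25⁻¹ ≡ 23 (mod 41) since 25·23 = 575 ≡ 1, so λ ≡ 28·23 ≡ 29.
  x = λ² - 13 - 13 = 841 - 26 ≡ 36; y = λ·(13 - 36) - 33 ≡ 38. → (36, 38)
double: tangent at (36, 38): λ = (3·36² + 13)/(2·38) ≡ 6/35. 35⁻¹ ≡ 34 (mod 41) since 35·34 = 1190 ≡ 1, so λ ≡ 6·34 ≡ 40.
  x = λ² - 36 - 36 = 1600 - 72 ≡ 11; y = λ·(36 - 11) - 38 ≡ 19. → (11, 19)

(11, 19)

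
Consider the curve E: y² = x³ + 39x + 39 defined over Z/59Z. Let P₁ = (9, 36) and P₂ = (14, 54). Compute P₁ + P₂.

(9, 36) + (14, 54). λ = (54 - 36)/(14 - 9) ≡ 18/5 mod 59. 5⁻¹ ≡ 12 (mod 59), so λ ≡ 39.
  x = λ² - 9 - 14 = 1521 - 23 ≡ 23; y = λ·(9 - 23) - 36 ≡ 8. → (23, 8)

(23, 8)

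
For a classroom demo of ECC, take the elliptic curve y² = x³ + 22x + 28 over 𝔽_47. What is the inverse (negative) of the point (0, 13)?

-(0, 13) = (0, -13 mod 47) = (0, 34).

(0, 34)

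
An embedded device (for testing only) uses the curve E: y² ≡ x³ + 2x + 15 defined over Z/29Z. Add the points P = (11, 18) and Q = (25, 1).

(18, 5)

(11, 18) + (25, 1). λ = (1 - 18)/(25 - 11) ≡ 12/14 mod 29. 14⁻¹ ≡ 27 (mod 29), so λ ≡ 5.
  x = λ² - 11 - 25 = 25 - 36 ≡ 18; y = λ·(11 - 18) - 18 ≡ 5. → (18, 5)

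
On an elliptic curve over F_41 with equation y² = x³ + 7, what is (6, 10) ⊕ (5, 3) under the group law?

(38, 12)

(6, 10) + (5, 3). λ = (3 - 10)/(5 - 6) ≡ 34/40 mod 41. 40⁻¹ ≡ 40 (mod 41), so λ ≡ 7.
  x = λ² - 6 - 5 = 49 - 11 ≡ 38; y = λ·(6 - 38) - 10 ≡ 12. → (38, 12)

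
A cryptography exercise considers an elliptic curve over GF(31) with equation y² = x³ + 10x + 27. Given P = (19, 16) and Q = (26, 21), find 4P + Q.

(16, 25)

First 4P:
Repeated addition: build up to 4P.
2P: tangent at (19, 16): λ = (3·19² + 10)/(2·16) ≡ 8/1. 1⁻¹ ≡ 1 (mod 31), so λ ≡ 8·1 ≡ 8.
  x = λ² - 19 - 19 = 64 - 38 ≡ 26; y = λ·(19 - 26) - 16 ≡ 21. → (26, 21)
3P: (26, 21) + (19, 16). λ = (16 - 21)/(19 - 26) ≡ 26/24 mod 31. 24⁻¹ ≡ 22 (mod 31) since 24·22 = 528 ≡ 1, so λ ≡ 14.
  x = λ² - 26 - 19 = 196 - 45 ≡ 27; y = λ·(26 - 27) - 21 ≡ 27. → (27, 27)
4P: (27, 27) + (19, 16). λ = (16 - 27)/(19 - 27) ≡ 20/23 mod 31. 23⁻¹ ≡ 27 (mod 31), so λ ≡ 13.
  x = λ² - 27 - 19 = 169 - 46 ≡ 30; y = λ·(27 - 30) - 27 ≡ 27. → (30, 27)
4P = (30, 27).
Finally 4P + Q:
(30, 27) + (26, 21). λ = (21 - 27)/(26 - 30) ≡ 25/27 mod 31. 27⁻¹ ≡ 23 (mod 31), so λ ≡ 17.
  x = λ² - 30 - 26 = 289 - 56 ≡ 16; y = λ·(30 - 16) - 27 ≡ 25. → (16, 25)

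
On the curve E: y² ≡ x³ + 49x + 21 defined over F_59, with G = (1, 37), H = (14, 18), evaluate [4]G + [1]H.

First 4G:
Repeated addition: build up to 4G.
2G: tangent at (1, 37): λ = (3·1² + 49)/(2·37) ≡ 52/15. 15⁻¹ ≡ 4 (mod 59), so λ ≡ 52·4 ≡ 31.
  x = λ² - 1 - 1 = 961 - 2 ≡ 15; y = λ·(1 - 15) - 37 ≡ 1. → (15, 1)
3G: (15, 1) + (1, 37). λ = (37 - 1)/(1 - 15) ≡ 36/45 mod 59. 45⁻¹ ≡ 21 (mod 59), so λ ≡ 48.
  x = λ² - 15 - 1 = 2304 - 16 ≡ 46; y = λ·(15 - 46) - 1 ≡ 45. → (46, 45)
4G: (46, 45) + (1, 37). λ = (37 - 45)/(1 - 46) ≡ 51/14 mod 59. 14⁻¹ ≡ 38 (mod 59), so λ ≡ 50.
  x = λ² - 46 - 1 = 2500 - 47 ≡ 34; y = λ·(46 - 34) - 45 ≡ 24. → (34, 24)
4G = (34, 24).
Finally 4G + H:
(34, 24) + (14, 18). λ = (18 - 24)/(14 - 34) ≡ 53/39 mod 59. 39⁻¹ ≡ 56 (mod 59), so λ ≡ 18.
  x = λ² - 34 - 14 = 324 - 48 ≡ 40; y = λ·(34 - 40) - 24 ≡ 45. → (40, 45)

(40, 45)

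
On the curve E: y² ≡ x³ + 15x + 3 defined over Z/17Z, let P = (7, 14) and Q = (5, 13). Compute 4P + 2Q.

First 4P:
Repeated addition: build up to 4P.
2P: tangent at (7, 14): λ = (3·7² + 15)/(2·14) ≡ 9/11. 11⁻¹ ≡ 14 (mod 17), so λ ≡ 9·14 ≡ 7.
  x = λ² - 7 - 7 = 49 - 14 ≡ 1; y = λ·(7 - 1) - 14 ≡ 11. → (1, 11)
3P: (1, 11) + (7, 14). λ = (14 - 11)/(7 - 1) ≡ 3/6 mod 17. 6⁻¹ ≡ 3 (mod 17) since 6·3 = 18 ≡ 1, so λ ≡ 9.
  x = λ² - 1 - 7 = 81 - 8 ≡ 5; y = λ·(1 - 5) - 11 ≡ 4. → (5, 4)
4P: (5, 4) + (7, 14). λ = (14 - 4)/(7 - 5) ≡ 10/2 mod 17. 2⁻¹ ≡ 9 (mod 17), so λ ≡ 5.
  x = λ² - 5 - 7 = 25 - 12 ≡ 13; y = λ·(5 - 13) - 4 ≡ 7. → (13, 7)
4P = (13, 7).
Next 2Q:
Repeated addition: build up to 2Q.
2Q: tangent at (5, 13): λ = (3·5² + 15)/(2·13) ≡ 5/9. 9⁻¹ ≡ 2 (mod 17) since 9·2 = 18 ≡ 1, so λ ≡ 5·2 ≡ 10.
  x = λ² - 5 - 5 = 100 - 10 ≡ 5; y = λ·(5 - 5) - 13 ≡ 4. → (5, 4)
2Q = (5, 4).
Finally 4P + 2Q:
(13, 7) + (5, 4). λ = (4 - 7)/(5 - 13) ≡ 14/9 mod 17. 9⁻¹ ≡ 2 (mod 17), so λ ≡ 11.
  x = λ² - 13 - 5 = 121 - 18 ≡ 1; y = λ·(13 - 1) - 7 ≡ 6. → (1, 6)

(1, 6)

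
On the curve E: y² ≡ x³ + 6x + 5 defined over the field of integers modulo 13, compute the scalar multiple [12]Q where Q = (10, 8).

Repeated addition: build up to 12Q.
2Q: tangent at (10, 8): λ = (3·10² + 6)/(2·8) ≡ 7/3. 3⁻¹ ≡ 9 (mod 13), so λ ≡ 7·9 ≡ 11.
  x = λ² - 10 - 10 = 121 - 20 ≡ 10; y = λ·(10 - 10) - 8 ≡ 5. → (10, 5)
3Q: (10, 5) + (10, 8): same x and y₁ ≡ -y₂, so the sum is O.
4Q: O + (10, 8) = (10, 8) (identity).
5Q: tangent at (10, 8): λ = (3·10² + 6)/(2·8) ≡ 7/3. 3⁻¹ ≡ 9 (mod 13), so λ ≡ 7·9 ≡ 11.
  x = λ² - 10 - 10 = 121 - 20 ≡ 10; y = λ·(10 - 10) - 8 ≡ 5. → (10, 5)
6Q: (10, 5) + (10, 8): same x and y₁ ≡ -y₂, so the sum is O.
7Q: O + (10, 8) = (10, 8) (identity).
8Q: tangent at (10, 8): λ = (3·10² + 6)/(2·8) ≡ 7/3. 3⁻¹ ≡ 9 (mod 13), so λ ≡ 7·9 ≡ 11.
  x = λ² - 10 - 10 = 121 - 20 ≡ 10; y = λ·(10 - 10) - 8 ≡ 5. → (10, 5)
9Q: (10, 5) + (10, 8): same x and y₁ ≡ -y₂, so the sum is O.
10Q: O + (10, 8) = (10, 8) (identity).
11Q: tangent at (10, 8): λ = (3·10² + 6)/(2·8) ≡ 7/3. 3⁻¹ ≡ 9 (mod 13) since 3·9 = 27 ≡ 1, so λ ≡ 7·9 ≡ 11.
  x = λ² - 10 - 10 = 121 - 20 ≡ 10; y = λ·(10 - 10) - 8 ≡ 5. → (10, 5)
12Q: (10, 5) + (10, 8): same x and y₁ ≡ -y₂, so the sum is O.

O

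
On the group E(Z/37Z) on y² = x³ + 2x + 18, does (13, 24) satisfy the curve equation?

yes

y² = 24² ≡ 21; x³ + 2x + 18 = 2241 ≡ 21 (mod 37). 21 = 21.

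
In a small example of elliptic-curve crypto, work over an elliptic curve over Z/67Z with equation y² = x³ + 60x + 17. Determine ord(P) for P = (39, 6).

2P: tangent at (39, 6): λ = (3·39² + 60)/(2·6) ≡ 0/12. 12⁻¹ ≡ 28 (mod 67) since 12·28 = 336 ≡ 1, so λ ≡ 0·28 ≡ 0.
  x = λ² - 39 - 39 = 0 - 78 ≡ 56; y = λ·(39 - 56) - 6 ≡ 61. → (56, 61)
3P: (56, 61) + (39, 6). λ = (6 - 61)/(39 - 56) ≡ 12/50 mod 67. 50⁻¹ ≡ 63 (mod 67) since 50·63 = 3150 ≡ 1, so λ ≡ 19.
  x = λ² - 56 - 39 = 361 - 95 ≡ 65; y = λ·(56 - 65) - 61 ≡ 36. → (65, 36)
4P: (65, 36) + (39, 6). λ = (6 - 36)/(39 - 65) ≡ 37/41 mod 67. 41⁻¹ ≡ 18 (mod 67), so λ ≡ 63.
  x = λ² - 65 - 39 = 3969 - 104 ≡ 46; y = λ·(65 - 46) - 36 ≡ 22. → (46, 22)
5P: (46, 22) + (39, 6). λ = (6 - 22)/(39 - 46) ≡ 51/60 mod 67. 60⁻¹ ≡ 19 (mod 67), so λ ≡ 31.
  x = λ² - 46 - 39 = 961 - 85 ≡ 5; y = λ·(46 - 5) - 22 ≡ 43. → (5, 43)
6P: (5, 43) + (39, 6). λ = (6 - 43)/(39 - 5) ≡ 30/34 mod 67. 34⁻¹ ≡ 2 (mod 67), so λ ≡ 60.
  x = λ² - 5 - 39 = 3600 - 44 ≡ 5; y = λ·(5 - 5) - 43 ≡ 24. → (5, 24)
7P: (5, 24) + (39, 6). λ = (6 - 24)/(39 - 5) ≡ 49/34 mod 67. 34⁻¹ ≡ 2 (mod 67) since 34·2 = 68 ≡ 1, so λ ≡ 31.
  x = λ² - 5 - 39 = 961 - 44 ≡ 46; y = λ·(5 - 46) - 24 ≡ 45. → (46, 45)
8P: (46, 45) + (39, 6). λ = (6 - 45)/(39 - 46) ≡ 28/60 mod 67. 60⁻¹ ≡ 19 (mod 67), so λ ≡ 63.
  x = λ² - 46 - 39 = 3969 - 85 ≡ 65; y = λ·(46 - 65) - 45 ≡ 31. → (65, 31)
9P: (65, 31) + (39, 6). λ = (6 - 31)/(39 - 65) ≡ 42/41 mod 67. 41⁻¹ ≡ 18 (mod 67) since 41·18 = 738 ≡ 1, so λ ≡ 19.
  x = λ² - 65 - 39 = 361 - 104 ≡ 56; y = λ·(65 - 56) - 31 ≡ 6. → (56, 6)
10P: (56, 6) + (39, 6). λ = (6 - 6)/(39 - 56) ≡ 0/50 mod 67. 50⁻¹ ≡ 63 (mod 67) since 50·63 = 3150 ≡ 1, so λ ≡ 0.
  x = λ² - 56 - 39 = 0 - 95 ≡ 39; y = λ·(56 - 39) - 6 ≡ 61. → (39, 61)
11P: (39, 61) + (39, 6): same x and y₁ ≡ -y₂, so the sum is ∞.
11P = ∞, so the order is 11.

11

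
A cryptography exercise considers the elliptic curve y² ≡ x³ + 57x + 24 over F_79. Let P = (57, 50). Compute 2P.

(66, 3)

tangent at (57, 50): λ = (3·57² + 57)/(2·50) ≡ 8/21. 21⁻¹ ≡ 64 (mod 79) since 21·64 = 1344 ≡ 1, so λ ≡ 8·64 ≡ 38.
  x = λ² - 57 - 57 = 1444 - 114 ≡ 66; y = λ·(57 - 66) - 50 ≡ 3. → (66, 3)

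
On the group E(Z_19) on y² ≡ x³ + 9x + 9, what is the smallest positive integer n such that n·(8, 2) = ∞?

2P: tangent at (8, 2): λ = (3·8² + 9)/(2·2) ≡ 11/4. 4⁻¹ ≡ 5 (mod 19), so λ ≡ 11·5 ≡ 17.
  x = λ² - 8 - 8 = 289 - 16 ≡ 7; y = λ·(8 - 7) - 2 ≡ 15. → (7, 15)
3P: (7, 15) + (8, 2). λ = (2 - 15)/(8 - 7) ≡ 6/1 mod 19. 1⁻¹ ≡ 1 (mod 19), so λ ≡ 6.
  x = λ² - 7 - 8 = 36 - 15 ≡ 2; y = λ·(7 - 2) - 15 ≡ 15. → (2, 15)
4P: (2, 15) + (8, 2). λ = (2 - 15)/(8 - 2) ≡ 6/6 mod 19. 6⁻¹ ≡ 16 (mod 19), so λ ≡ 1.
  x = λ² - 2 - 8 = 1 - 10 ≡ 10; y = λ·(2 - 10) - 15 ≡ 15. → (10, 15)
5P: (10, 15) + (8, 2). λ = (2 - 15)/(8 - 10) ≡ 6/17 mod 19. 17⁻¹ ≡ 9 (mod 19), so λ ≡ 16.
  x = λ² - 10 - 8 = 256 - 18 ≡ 10; y = λ·(10 - 10) - 15 ≡ 4. → (10, 4)
6P: (10, 4) + (8, 2). λ = (2 - 4)/(8 - 10) ≡ 17/17 mod 19. 17⁻¹ ≡ 9 (mod 19) since 17·9 = 153 ≡ 1, so λ ≡ 1.
  x = λ² - 10 - 8 = 1 - 18 ≡ 2; y = λ·(10 - 2) - 4 ≡ 4. → (2, 4)
7P: (2, 4) + (8, 2). λ = (2 - 4)/(8 - 2) ≡ 17/6 mod 19. 6⁻¹ ≡ 16 (mod 19), so λ ≡ 6.
  x = λ² - 2 - 8 = 36 - 10 ≡ 7; y = λ·(2 - 7) - 4 ≡ 4. → (7, 4)
8P: (7, 4) + (8, 2). λ = (2 - 4)/(8 - 7) ≡ 17/1 mod 19. 1⁻¹ ≡ 1 (mod 19) since 1·1 = 1 ≡ 1, so λ ≡ 17.
  x = λ² - 7 - 8 = 289 - 15 ≡ 8; y = λ·(7 - 8) - 4 ≡ 17. → (8, 17)
9P: (8, 17) + (8, 2): same x and y₁ ≡ -y₂, so the sum is ∞.
9P = ∞, so the order is 9.

9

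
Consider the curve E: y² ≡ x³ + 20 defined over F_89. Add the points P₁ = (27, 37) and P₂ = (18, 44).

(49, 79)

(27, 37) + (18, 44). λ = (44 - 37)/(18 - 27) ≡ 7/80 mod 89. 80⁻¹ ≡ 79 (mod 89), so λ ≡ 19.
  x = λ² - 27 - 18 = 361 - 45 ≡ 49; y = λ·(27 - 49) - 37 ≡ 79. → (49, 79)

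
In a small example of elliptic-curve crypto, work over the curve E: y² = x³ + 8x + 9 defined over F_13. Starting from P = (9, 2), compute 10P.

(9, 2)

Repeated addition: build up to 10P.
2P: tangent at (9, 2): λ = (3·9² + 8)/(2·2) ≡ 4/4. 4⁻¹ ≡ 10 (mod 13) since 4·10 = 40 ≡ 1, so λ ≡ 4·10 ≡ 1.
  x = λ² - 9 - 9 = 1 - 18 ≡ 9; y = λ·(9 - 9) - 2 ≡ 11. → (9, 11)
3P: (9, 11) + (9, 2): same x and y₁ ≡ -y₂, so the sum is 𝒪.
4P: 𝒪 + (9, 2) = (9, 2) (identity).
5P: tangent at (9, 2): λ = (3·9² + 8)/(2·2) ≡ 4/4. 4⁻¹ ≡ 10 (mod 13), so λ ≡ 4·10 ≡ 1.
  x = λ² - 9 - 9 = 1 - 18 ≡ 9; y = λ·(9 - 9) - 2 ≡ 11. → (9, 11)
6P: (9, 11) + (9, 2): same x and y₁ ≡ -y₂, so the sum is 𝒪.
7P: 𝒪 + (9, 2) = (9, 2) (identity).
8P: tangent at (9, 2): λ = (3·9² + 8)/(2·2) ≡ 4/4. 4⁻¹ ≡ 10 (mod 13) since 4·10 = 40 ≡ 1, so λ ≡ 4·10 ≡ 1.
  x = λ² - 9 - 9 = 1 - 18 ≡ 9; y = λ·(9 - 9) - 2 ≡ 11. → (9, 11)
9P: (9, 11) + (9, 2): same x and y₁ ≡ -y₂, so the sum is 𝒪.
10P: 𝒪 + (9, 2) = (9, 2) (identity).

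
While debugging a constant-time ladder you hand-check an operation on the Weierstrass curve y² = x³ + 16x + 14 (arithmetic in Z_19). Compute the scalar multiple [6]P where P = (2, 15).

O

Repeated addition: build up to 6P.
2P: tangent at (2, 15): λ = (3·2² + 16)/(2·15) ≡ 9/11. 11⁻¹ ≡ 7 (mod 19), so λ ≡ 9·7 ≡ 6.
  x = λ² - 2 - 2 = 36 - 4 ≡ 13; y = λ·(2 - 13) - 15 ≡ 14. → (13, 14)
3P: (13, 14) + (2, 15). λ = (15 - 14)/(2 - 13) ≡ 1/8 mod 19. 8⁻¹ ≡ 12 (mod 19) since 8·12 = 96 ≡ 1, so λ ≡ 12.
  x = λ² - 13 - 2 = 144 - 15 ≡ 15; y = λ·(13 - 15) - 14 ≡ 0. → (15, 0)
4P: (15, 0) + (2, 15). λ = (15 - 0)/(2 - 15) ≡ 15/6 mod 19. 6⁻¹ ≡ 16 (mod 19), so λ ≡ 12.
  x = λ² - 15 - 2 = 144 - 17 ≡ 13; y = λ·(15 - 13) - 0 ≡ 5. → (13, 5)
5P: (13, 5) + (2, 15). λ = (15 - 5)/(2 - 13) ≡ 10/8 mod 19. 8⁻¹ ≡ 12 (mod 19), so λ ≡ 6.
  x = λ² - 13 - 2 = 36 - 15 ≡ 2; y = λ·(13 - 2) - 5 ≡ 4. → (2, 4)
6P: (2, 4) + (2, 15): same x and y₁ ≡ -y₂, so the sum is ∞.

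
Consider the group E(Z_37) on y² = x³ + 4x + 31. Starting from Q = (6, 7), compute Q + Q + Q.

(26, 32)

Repeated addition: build up to 3Q.
2Q: tangent at (6, 7): λ = (3·6² + 4)/(2·7) ≡ 1/14. 14⁻¹ ≡ 8 (mod 37) since 14·8 = 112 ≡ 1, so λ ≡ 1·8 ≡ 8.
  x = λ² - 6 - 6 = 64 - 12 ≡ 15; y = λ·(6 - 15) - 7 ≡ 32. → (15, 32)
3Q: (15, 32) + (6, 7). λ = (7 - 32)/(6 - 15) ≡ 12/28 mod 37. 28⁻¹ ≡ 4 (mod 37) since 28·4 = 112 ≡ 1, so λ ≡ 11.
  x = λ² - 15 - 6 = 121 - 21 ≡ 26; y = λ·(15 - 26) - 32 ≡ 32. → (26, 32)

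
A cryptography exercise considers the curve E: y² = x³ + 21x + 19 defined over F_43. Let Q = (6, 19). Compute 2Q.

(31, 24)

tangent at (6, 19): λ = (3·6² + 21)/(2·19) ≡ 0/38. 38⁻¹ ≡ 17 (mod 43), so λ ≡ 0·17 ≡ 0.
  x = λ² - 6 - 6 = 0 - 12 ≡ 31; y = λ·(6 - 31) - 19 ≡ 24. → (31, 24)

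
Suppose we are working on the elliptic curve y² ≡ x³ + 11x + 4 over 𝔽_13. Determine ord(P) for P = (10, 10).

2P: tangent at (10, 10): λ = (3·10² + 11)/(2·10) ≡ 12/7. 7⁻¹ ≡ 2 (mod 13), so λ ≡ 12·2 ≡ 11.
  x = λ² - 10 - 10 = 121 - 20 ≡ 10; y = λ·(10 - 10) - 10 ≡ 3. → (10, 3)
3P: (10, 3) + (10, 10): same x and y₁ ≡ -y₂, so the sum is the point at infinity.
3P = the point at infinity, so the order is 3.

3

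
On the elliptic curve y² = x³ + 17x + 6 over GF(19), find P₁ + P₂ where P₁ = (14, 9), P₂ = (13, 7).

(14, 9) + (13, 7). λ = (7 - 9)/(13 - 14) ≡ 17/18 mod 19. 18⁻¹ ≡ 18 (mod 19) since 18·18 = 324 ≡ 1, so λ ≡ 2.
  x = λ² - 14 - 13 = 4 - 27 ≡ 15; y = λ·(14 - 15) - 9 ≡ 8. → (15, 8)

(15, 8)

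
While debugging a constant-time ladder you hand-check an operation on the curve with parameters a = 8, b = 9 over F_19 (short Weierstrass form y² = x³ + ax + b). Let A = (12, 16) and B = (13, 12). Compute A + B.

(10, 14)

(12, 16) + (13, 12). λ = (12 - 16)/(13 - 12) ≡ 15/1 mod 19. 1⁻¹ ≡ 1 (mod 19) since 1·1 = 1 ≡ 1, so λ ≡ 15.
  x = λ² - 12 - 13 = 225 - 25 ≡ 10; y = λ·(12 - 10) - 16 ≡ 14. → (10, 14)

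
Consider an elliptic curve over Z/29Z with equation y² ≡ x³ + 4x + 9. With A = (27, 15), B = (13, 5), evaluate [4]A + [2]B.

(13, 24)

First 4A:
Double-and-add on 4 = (100)₂. Start with A = (27, 15) for the leading 1-bit.
double: tangent at (27, 15): λ = (3·27² + 4)/(2·15) ≡ 16/1. 1⁻¹ ≡ 1 (mod 29), so λ ≡ 16·1 ≡ 16.
  x = λ² - 27 - 27 = 256 - 54 ≡ 28; y = λ·(27 - 28) - 15 ≡ 27. → (28, 27)
double: tangent at (28, 27): λ = (3·28² + 4)/(2·27) ≡ 7/25. 25⁻¹ ≡ 7 (mod 29) since 25·7 = 175 ≡ 1, so λ ≡ 7·7 ≡ 20.
  x = λ² - 28 - 28 = 400 - 56 ≡ 25; y = λ·(28 - 25) - 27 ≡ 4. → (25, 4)
4A = (25, 4).
Next 2B:
Repeated addition: build up to 2B.
2B: tangent at (13, 5): λ = (3·13² + 4)/(2·5) ≡ 18/10. 10⁻¹ ≡ 3 (mod 29) since 10·3 = 30 ≡ 1, so λ ≡ 18·3 ≡ 25.
  x = λ² - 13 - 13 = 625 - 26 ≡ 19; y = λ·(13 - 19) - 5 ≡ 19. → (19, 19)
2B = (19, 19).
Finally 4A + 2B:
(25, 4) + (19, 19). λ = (19 - 4)/(19 - 25) ≡ 15/23 mod 29. 23⁻¹ ≡ 24 (mod 29), so λ ≡ 12.
  x = λ² - 25 - 19 = 144 - 44 ≡ 13; y = λ·(25 - 13) - 4 ≡ 24. → (13, 24)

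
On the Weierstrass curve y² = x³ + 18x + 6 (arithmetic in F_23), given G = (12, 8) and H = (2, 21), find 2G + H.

(4, 2)

First 2G:
Repeated addition: build up to 2G.
2G: tangent at (12, 8): λ = (3·12² + 18)/(2·8) ≡ 13/16. 16⁻¹ ≡ 13 (mod 23), so λ ≡ 13·13 ≡ 8.
  x = λ² - 12 - 12 = 64 - 24 ≡ 17; y = λ·(12 - 17) - 8 ≡ 21. → (17, 21)
2G = (17, 21).
Finally 2G + H:
(17, 21) + (2, 21). λ = (21 - 21)/(2 - 17) ≡ 0/8 mod 23. 8⁻¹ ≡ 3 (mod 23), so λ ≡ 0.
  x = λ² - 17 - 2 = 0 - 19 ≡ 4; y = λ·(17 - 4) - 21 ≡ 2. → (4, 2)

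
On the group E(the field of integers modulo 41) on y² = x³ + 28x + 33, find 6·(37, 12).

(1, 12)

Write P = (37, 12).
Double-and-add on 6 = (110)₂. Start with P = (37, 12) for the leading 1-bit.
double: tangent at (37, 12): λ = (3·37² + 28)/(2·12) ≡ 35/24. 24⁻¹ ≡ 12 (mod 41), so λ ≡ 35·12 ≡ 10.
  x = λ² - 37 - 37 = 100 - 74 ≡ 26; y = λ·(37 - 26) - 12 ≡ 16. → (26, 16)
add P: (26, 16) + (37, 12). λ = (12 - 16)/(37 - 26) ≡ 37/11 mod 41. 11⁻¹ ≡ 15 (mod 41), so λ ≡ 22.
  x = λ² - 26 - 37 = 484 - 63 ≡ 11; y = λ·(26 - 11) - 16 ≡ 27. → (11, 27)
double: tangent at (11, 27): λ = (3·11² + 28)/(2·27) ≡ 22/13. 13⁻¹ ≡ 19 (mod 41), so λ ≡ 22·19 ≡ 8.
  x = λ² - 11 - 11 = 64 - 22 ≡ 1; y = λ·(11 - 1) - 27 ≡ 12. → (1, 12)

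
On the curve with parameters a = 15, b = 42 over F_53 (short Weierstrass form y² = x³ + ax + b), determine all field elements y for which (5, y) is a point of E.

x³ + 15x + 42 = 242 ≡ 30 (mod 53).
30 is a non-residue mod 53; no y exists.

none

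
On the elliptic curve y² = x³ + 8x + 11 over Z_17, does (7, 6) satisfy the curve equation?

yes

y² = 6² ≡ 2; x³ + 8x + 11 = 410 ≡ 2 (mod 17). 2 = 2.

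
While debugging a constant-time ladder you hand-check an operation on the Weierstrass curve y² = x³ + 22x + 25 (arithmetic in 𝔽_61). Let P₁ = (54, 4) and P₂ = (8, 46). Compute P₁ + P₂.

(41, 8)

(54, 4) + (8, 46). λ = (46 - 4)/(8 - 54) ≡ 42/15 mod 61. 15⁻¹ ≡ 57 (mod 61), so λ ≡ 15.
  x = λ² - 54 - 8 = 225 - 62 ≡ 41; y = λ·(54 - 41) - 4 ≡ 8. → (41, 8)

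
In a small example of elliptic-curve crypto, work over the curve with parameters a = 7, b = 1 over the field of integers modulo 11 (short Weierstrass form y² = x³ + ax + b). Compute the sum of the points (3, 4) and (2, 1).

(4, 4)

(3, 4) + (2, 1). λ = (1 - 4)/(2 - 3) ≡ 8/10 mod 11. 10⁻¹ ≡ 10 (mod 11), so λ ≡ 3.
  x = λ² - 3 - 2 = 9 - 5 ≡ 4; y = λ·(3 - 4) - 4 ≡ 4. → (4, 4)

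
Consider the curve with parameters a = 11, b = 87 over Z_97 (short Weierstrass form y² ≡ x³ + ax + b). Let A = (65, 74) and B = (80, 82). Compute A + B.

(65, 74) + (80, 82). λ = (82 - 74)/(80 - 65) ≡ 8/15 mod 97. 15⁻¹ ≡ 13 (mod 97), so λ ≡ 7.
  x = λ² - 65 - 80 = 49 - 145 ≡ 1; y = λ·(65 - 1) - 74 ≡ 83. → (1, 83)

(1, 83)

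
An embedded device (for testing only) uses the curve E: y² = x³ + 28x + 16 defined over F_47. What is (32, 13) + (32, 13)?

(25, 19)

tangent at (32, 13): λ = (3·32² + 28)/(2·13) ≡ 45/26. 26⁻¹ ≡ 38 (mod 47), so λ ≡ 45·38 ≡ 18.
  x = λ² - 32 - 32 = 324 - 64 ≡ 25; y = λ·(32 - 25) - 13 ≡ 19. → (25, 19)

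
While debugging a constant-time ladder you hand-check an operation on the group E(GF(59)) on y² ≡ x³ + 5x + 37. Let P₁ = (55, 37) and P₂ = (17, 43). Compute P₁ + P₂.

(55, 37) + (17, 43). λ = (43 - 37)/(17 - 55) ≡ 6/21 mod 59. 21⁻¹ ≡ 45 (mod 59) since 21·45 = 945 ≡ 1, so λ ≡ 34.
  x = λ² - 55 - 17 = 1156 - 72 ≡ 22; y = λ·(55 - 22) - 37 ≡ 23. → (22, 23)

(22, 23)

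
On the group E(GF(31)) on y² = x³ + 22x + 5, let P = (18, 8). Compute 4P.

Double-and-add on 4 = (100)₂. Start with P = (18, 8) for the leading 1-bit.
double: tangent at (18, 8): λ = (3·18² + 22)/(2·8) ≡ 2/16. 16⁻¹ ≡ 2 (mod 31), so λ ≡ 2·2 ≡ 4.
  x = λ² - 18 - 18 = 16 - 36 ≡ 11; y = λ·(18 - 11) - 8 ≡ 20. → (11, 20)
double: tangent at (11, 20): λ = (3·11² + 22)/(2·20) ≡ 13/9. 9⁻¹ ≡ 7 (mod 31), so λ ≡ 13·7 ≡ 29.
  x = λ² - 11 - 11 = 841 - 22 ≡ 13; y = λ·(11 - 13) - 20 ≡ 15. → (13, 15)

(13, 15)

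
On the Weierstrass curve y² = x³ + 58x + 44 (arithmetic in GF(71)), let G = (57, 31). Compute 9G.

Double-and-add on 9 = (1001)₂. Start with G = (57, 31) for the leading 1-bit.
double: tangent at (57, 31): λ = (3·57² + 58)/(2·31) ≡ 7/62. 62⁻¹ ≡ 63 (mod 71), so λ ≡ 7·63 ≡ 15.
  x = λ² - 57 - 57 = 225 - 114 ≡ 40; y = λ·(57 - 40) - 31 ≡ 11. → (40, 11)
double: tangent at (40, 11): λ = (3·40² + 58)/(2·11) ≡ 30/22. 22⁻¹ ≡ 42 (mod 71), so λ ≡ 30·42 ≡ 53.
  x = λ² - 40 - 40 = 2809 - 80 ≡ 31; y = λ·(40 - 31) - 11 ≡ 40. → (31, 40)
double: tangent at (31, 40): λ = (3·31² + 58)/(2·40) ≡ 30/9. 9⁻¹ ≡ 8 (mod 71) since 9·8 = 72 ≡ 1, so λ ≡ 30·8 ≡ 27.
  x = λ² - 31 - 31 = 729 - 62 ≡ 28; y = λ·(31 - 28) - 40 ≡ 41. → (28, 41)
add G: (28, 41) + (57, 31). λ = (31 - 41)/(57 - 28) ≡ 61/29 mod 71. 29⁻¹ ≡ 49 (mod 71) since 29·49 = 1421 ≡ 1, so λ ≡ 7.
  x = λ² - 28 - 57 = 49 - 85 ≡ 35; y = λ·(28 - 35) - 41 ≡ 52. → (35, 52)

(35, 52)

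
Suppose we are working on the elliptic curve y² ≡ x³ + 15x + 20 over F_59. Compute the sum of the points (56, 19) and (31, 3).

(56, 19) + (31, 3). λ = (3 - 19)/(31 - 56) ≡ 43/34 mod 59. 34⁻¹ ≡ 33 (mod 59) since 34·33 = 1122 ≡ 1, so λ ≡ 3.
  x = λ² - 56 - 31 = 9 - 87 ≡ 40; y = λ·(56 - 40) - 19 ≡ 29. → (40, 29)

(40, 29)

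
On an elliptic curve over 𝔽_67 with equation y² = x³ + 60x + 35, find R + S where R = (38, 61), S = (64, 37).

(38, 61) + (64, 37). λ = (37 - 61)/(64 - 38) ≡ 43/26 mod 67. 26⁻¹ ≡ 49 (mod 67) since 26·49 = 1274 ≡ 1, so λ ≡ 30.
  x = λ² - 38 - 64 = 900 - 102 ≡ 61; y = λ·(38 - 61) - 61 ≡ 53. → (61, 53)

(61, 53)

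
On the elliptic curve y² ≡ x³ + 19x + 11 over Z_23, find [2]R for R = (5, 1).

tangent at (5, 1): λ = (3·5² + 19)/(2·1) ≡ 2/2. 2⁻¹ ≡ 12 (mod 23), so λ ≡ 2·12 ≡ 1.
  x = λ² - 5 - 5 = 1 - 10 ≡ 14; y = λ·(5 - 14) - 1 ≡ 13. → (14, 13)

(14, 13)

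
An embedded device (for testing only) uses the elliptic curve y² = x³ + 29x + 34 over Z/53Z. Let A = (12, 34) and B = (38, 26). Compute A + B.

(47, 42)

(12, 34) + (38, 26). λ = (26 - 34)/(38 - 12) ≡ 45/26 mod 53. 26⁻¹ ≡ 51 (mod 53) since 26·51 = 1326 ≡ 1, so λ ≡ 16.
  x = λ² - 12 - 38 = 256 - 50 ≡ 47; y = λ·(12 - 47) - 34 ≡ 42. → (47, 42)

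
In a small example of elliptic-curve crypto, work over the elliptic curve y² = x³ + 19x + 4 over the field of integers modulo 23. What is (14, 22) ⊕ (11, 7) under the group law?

(0, 2)

(14, 22) + (11, 7). λ = (7 - 22)/(11 - 14) ≡ 8/20 mod 23. 20⁻¹ ≡ 15 (mod 23) since 20·15 = 300 ≡ 1, so λ ≡ 5.
  x = λ² - 14 - 11 = 25 - 25 ≡ 0; y = λ·(14 - 0) - 22 ≡ 2. → (0, 2)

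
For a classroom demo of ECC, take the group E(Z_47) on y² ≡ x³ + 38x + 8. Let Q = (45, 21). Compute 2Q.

(10, 5)

tangent at (45, 21): λ = (3·45² + 38)/(2·21) ≡ 3/42. 42⁻¹ ≡ 28 (mod 47), so λ ≡ 3·28 ≡ 37.
  x = λ² - 45 - 45 = 1369 - 90 ≡ 10; y = λ·(45 - 10) - 21 ≡ 5. → (10, 5)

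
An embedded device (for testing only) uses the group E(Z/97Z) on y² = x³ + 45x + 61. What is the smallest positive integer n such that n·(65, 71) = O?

2P: tangent at (65, 71): λ = (3·65² + 45)/(2·71) ≡ 13/45. 45⁻¹ ≡ 69 (mod 97), so λ ≡ 13·69 ≡ 24.
  x = λ² - 65 - 65 = 576 - 130 ≡ 58; y = λ·(65 - 58) - 71 ≡ 0. → (58, 0)
3P: (58, 0) + (65, 71). λ = (71 - 0)/(65 - 58) ≡ 71/7 mod 97. 7⁻¹ ≡ 14 (mod 97) since 7·14 = 98 ≡ 1, so λ ≡ 24.
  x = λ² - 58 - 65 = 576 - 123 ≡ 65; y = λ·(58 - 65) - 0 ≡ 26. → (65, 26)
4P: (65, 26) + (65, 71): same x and y₁ ≡ -y₂, so the sum is O.
4P = O, so the order is 4.

4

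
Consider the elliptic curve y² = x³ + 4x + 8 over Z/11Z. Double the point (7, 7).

(9, 6)

tangent at (7, 7): λ = (3·7² + 4)/(2·7) ≡ 8/3. 3⁻¹ ≡ 4 (mod 11), so λ ≡ 8·4 ≡ 10.
  x = λ² - 7 - 7 = 100 - 14 ≡ 9; y = λ·(7 - 9) - 7 ≡ 6. → (9, 6)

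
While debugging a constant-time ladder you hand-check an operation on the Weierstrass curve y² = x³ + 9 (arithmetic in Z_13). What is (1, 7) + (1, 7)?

tangent at (1, 7): λ = (3·1² + 0)/(2·7) ≡ 3/1. 1⁻¹ ≡ 1 (mod 13), so λ ≡ 3·1 ≡ 3.
  x = λ² - 1 - 1 = 9 - 2 ≡ 7; y = λ·(1 - 7) - 7 ≡ 1. → (7, 1)

(7, 1)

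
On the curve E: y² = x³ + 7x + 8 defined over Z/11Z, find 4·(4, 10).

Write Q = (4, 10).
Double-and-add on 4 = (100)₂. Start with Q = (4, 10) for the leading 1-bit.
double: tangent at (4, 10): λ = (3·4² + 7)/(2·10) ≡ 0/9. 9⁻¹ ≡ 5 (mod 11) since 9·5 = 45 ≡ 1, so λ ≡ 0·5 ≡ 0.
  x = λ² - 4 - 4 = 0 - 8 ≡ 3; y = λ·(4 - 3) - 10 ≡ 1. → (3, 1)
double: tangent at (3, 1): λ = (3·3² + 7)/(2·1) ≡ 1/2. 2⁻¹ ≡ 6 (mod 11) since 2·6 = 12 ≡ 1, so λ ≡ 1·6 ≡ 6.
  x = λ² - 3 - 3 = 36 - 6 ≡ 8; y = λ·(3 - 8) - 1 ≡ 2. → (8, 2)

(8, 2)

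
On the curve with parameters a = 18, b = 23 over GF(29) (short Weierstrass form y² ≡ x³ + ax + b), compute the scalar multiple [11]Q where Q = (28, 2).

Repeated addition: build up to 11Q.
2Q: tangent at (28, 2): λ = (3·28² + 18)/(2·2) ≡ 21/4. 4⁻¹ ≡ 22 (mod 29) since 4·22 = 88 ≡ 1, so λ ≡ 21·22 ≡ 27.
  x = λ² - 28 - 28 = 729 - 56 ≡ 6; y = λ·(28 - 6) - 2 ≡ 12. → (6, 12)
3Q: (6, 12) + (28, 2). λ = (2 - 12)/(28 - 6) ≡ 19/22 mod 29. 22⁻¹ ≡ 4 (mod 29), so λ ≡ 18.
  x = λ² - 6 - 28 = 324 - 34 ≡ 0; y = λ·(6 - 0) - 12 ≡ 9. → (0, 9)
4Q: (0, 9) + (28, 2). λ = (2 - 9)/(28 - 0) ≡ 22/28 mod 29. 28⁻¹ ≡ 28 (mod 29) since 28·28 = 784 ≡ 1, so λ ≡ 7.
  x = λ² - 0 - 28 = 49 - 28 ≡ 21; y = λ·(0 - 21) - 9 ≡ 18. → (21, 18)
5Q: (21, 18) + (28, 2). λ = (2 - 18)/(28 - 21) ≡ 13/7 mod 29. 7⁻¹ ≡ 25 (mod 29), so λ ≡ 6.
  x = λ² - 21 - 28 = 36 - 49 ≡ 16; y = λ·(21 - 16) - 18 ≡ 12. → (16, 12)
6Q: (16, 12) + (28, 2). λ = (2 - 12)/(28 - 16) ≡ 19/12 mod 29. 12⁻¹ ≡ 17 (mod 29), so λ ≡ 4.
  x = λ² - 16 - 28 = 16 - 44 ≡ 1; y = λ·(16 - 1) - 12 ≡ 19. → (1, 19)
7Q: (1, 19) + (28, 2). λ = (2 - 19)/(28 - 1) ≡ 12/27 mod 29. 27⁻¹ ≡ 14 (mod 29) since 27·14 = 378 ≡ 1, so λ ≡ 23.
  x = λ² - 1 - 28 = 529 - 29 ≡ 7; y = λ·(1 - 7) - 19 ≡ 17. → (7, 17)
8Q: (7, 17) + (28, 2). λ = (2 - 17)/(28 - 7) ≡ 14/21 mod 29. 21⁻¹ ≡ 18 (mod 29) since 21·18 = 378 ≡ 1, so λ ≡ 20.
  x = λ² - 7 - 28 = 400 - 35 ≡ 17; y = λ·(7 - 17) - 17 ≡ 15. → (17, 15)
9Q: (17, 15) + (28, 2). λ = (2 - 15)/(28 - 17) ≡ 16/11 mod 29. 11⁻¹ ≡ 8 (mod 29), so λ ≡ 12.
  x = λ² - 17 - 28 = 144 - 45 ≡ 12; y = λ·(17 - 12) - 15 ≡ 16. → (12, 16)
10Q: (12, 16) + (28, 2). λ = (2 - 16)/(28 - 12) ≡ 15/16 mod 29. 16⁻¹ ≡ 20 (mod 29), so λ ≡ 10.
  x = λ² - 12 - 28 = 100 - 40 ≡ 2; y = λ·(12 - 2) - 16 ≡ 26. → (2, 26)
11Q: (2, 26) + (28, 2). λ = (2 - 26)/(28 - 2) ≡ 5/26 mod 29. 26⁻¹ ≡ 19 (mod 29), so λ ≡ 8.
  x = λ² - 2 - 28 = 64 - 30 ≡ 5; y = λ·(2 - 5) - 26 ≡ 8. → (5, 8)

(5, 8)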